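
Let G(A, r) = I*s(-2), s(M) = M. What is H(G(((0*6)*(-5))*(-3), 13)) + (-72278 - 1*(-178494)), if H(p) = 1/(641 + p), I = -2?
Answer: 68509321/645 ≈ 1.0622e+5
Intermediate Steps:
G(A, r) = 4 (G(A, r) = -2*(-2) = 4)
H(G(((0*6)*(-5))*(-3), 13)) + (-72278 - 1*(-178494)) = 1/(641 + 4) + (-72278 - 1*(-178494)) = 1/645 + (-72278 + 178494) = 1/645 + 106216 = 68509321/645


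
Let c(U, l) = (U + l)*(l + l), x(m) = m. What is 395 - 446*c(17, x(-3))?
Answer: 37859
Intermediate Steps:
c(U, l) = 2*l*(U + l) (c(U, l) = (U + l)*(2*l) = 2*l*(U + l))
395 - 446*c(17, x(-3)) = 395 - 892*(-3)*(17 - 3) = 395 - 892*(-3)*14 = 395 - 446*(-84) = 395 + 37464 = 37859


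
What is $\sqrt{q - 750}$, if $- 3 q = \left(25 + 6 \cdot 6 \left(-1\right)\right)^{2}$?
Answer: $\frac{i \sqrt{7113}}{3} \approx 28.113 i$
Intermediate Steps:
$q = - \frac{121}{3}$ ($q = - \frac{\left(25 + 6 \cdot 6 \left(-1\right)\right)^{2}}{3} = - \frac{\left(25 + 36 \left(-1\right)\right)^{2}}{3} = - \frac{\left(25 - 36\right)^{2}}{3} = - \frac{\left(-11\right)^{2}}{3} = \left(- \frac{1}{3}\right) 121 = - \frac{121}{3} \approx -40.333$)
$\sqrt{q - 750} = \sqrt{- \frac{121}{3} - 750} = \sqrt{- \frac{2371}{3}} = \frac{i \sqrt{7113}}{3}$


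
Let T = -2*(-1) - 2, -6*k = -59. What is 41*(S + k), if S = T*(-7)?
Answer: 2419/6 ≈ 403.17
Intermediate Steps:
k = 59/6 (k = -⅙*(-59) = 59/6 ≈ 9.8333)
T = 0 (T = 2 - 2 = 0)
S = 0 (S = 0*(-7) = 0)
41*(S + k) = 41*(0 + 59/6) = 41*(59/6) = 2419/6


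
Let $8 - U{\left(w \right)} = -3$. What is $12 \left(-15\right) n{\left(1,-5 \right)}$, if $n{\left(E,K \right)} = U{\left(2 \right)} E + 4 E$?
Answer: $-2700$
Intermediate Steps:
$U{\left(w \right)} = 11$ ($U{\left(w \right)} = 8 - -3 = 8 + 3 = 11$)
$n{\left(E,K \right)} = 15 E$ ($n{\left(E,K \right)} = 11 E + 4 E = 15 E$)
$12 \left(-15\right) n{\left(1,-5 \right)} = 12 \left(-15\right) 15 \cdot 1 = \left(-180\right) 15 = -2700$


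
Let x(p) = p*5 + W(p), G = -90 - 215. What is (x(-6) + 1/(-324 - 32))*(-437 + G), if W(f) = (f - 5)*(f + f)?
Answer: -13471381/178 ≈ -75682.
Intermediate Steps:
G = -305
W(f) = 2*f*(-5 + f) (W(f) = (-5 + f)*(2*f) = 2*f*(-5 + f))
x(p) = 5*p + 2*p*(-5 + p) (x(p) = p*5 + 2*p*(-5 + p) = 5*p + 2*p*(-5 + p))
(x(-6) + 1/(-324 - 32))*(-437 + G) = (-6*(-5 + 2*(-6)) + 1/(-324 - 32))*(-437 - 305) = (-6*(-5 - 12) + 1/(-356))*(-742) = (-6*(-17) - 1/356)*(-742) = (102 - 1/356)*(-742) = (36311/356)*(-742) = -13471381/178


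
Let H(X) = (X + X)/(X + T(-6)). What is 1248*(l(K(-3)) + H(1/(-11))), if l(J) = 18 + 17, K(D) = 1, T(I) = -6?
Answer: 2929056/67 ≈ 43717.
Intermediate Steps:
l(J) = 35
H(X) = 2*X/(-6 + X) (H(X) = (X + X)/(X - 6) = (2*X)/(-6 + X) = 2*X/(-6 + X))
1248*(l(K(-3)) + H(1/(-11))) = 1248*(35 + 2/(-11*(-6 + 1/(-11)))) = 1248*(35 + 2*(-1/11)/(-6 - 1/11)) = 1248*(35 + 2*(-1/11)/(-67/11)) = 1248*(35 + 2*(-1/11)*(-11/67)) = 1248*(35 + 2/67) = 1248*(2347/67) = 2929056/67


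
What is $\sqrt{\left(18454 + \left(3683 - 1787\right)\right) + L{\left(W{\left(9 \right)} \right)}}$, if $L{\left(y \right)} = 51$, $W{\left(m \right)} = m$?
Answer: $\sqrt{20401} \approx 142.83$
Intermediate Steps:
$\sqrt{\left(18454 + \left(3683 - 1787\right)\right) + L{\left(W{\left(9 \right)} \right)}} = \sqrt{\left(18454 + \left(3683 - 1787\right)\right) + 51} = \sqrt{\left(18454 + 1896\right) + 51} = \sqrt{20350 + 51} = \sqrt{20401}$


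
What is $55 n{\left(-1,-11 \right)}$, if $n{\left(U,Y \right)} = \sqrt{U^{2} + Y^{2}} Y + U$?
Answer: $-55 - 605 \sqrt{122} \approx -6737.4$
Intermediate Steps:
$n{\left(U,Y \right)} = U + Y \sqrt{U^{2} + Y^{2}}$ ($n{\left(U,Y \right)} = Y \sqrt{U^{2} + Y^{2}} + U = U + Y \sqrt{U^{2} + Y^{2}}$)
$55 n{\left(-1,-11 \right)} = 55 \left(-1 - 11 \sqrt{\left(-1\right)^{2} + \left(-11\right)^{2}}\right) = 55 \left(-1 - 11 \sqrt{1 + 121}\right) = 55 \left(-1 - 11 \sqrt{122}\right) = -55 - 605 \sqrt{122}$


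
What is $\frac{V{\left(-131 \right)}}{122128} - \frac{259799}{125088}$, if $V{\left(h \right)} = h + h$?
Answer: $- \frac{1985094083}{954796704} \approx -2.0791$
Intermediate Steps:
$V{\left(h \right)} = 2 h$
$\frac{V{\left(-131 \right)}}{122128} - \frac{259799}{125088} = \frac{2 \left(-131\right)}{122128} - \frac{259799}{125088} = \left(-262\right) \frac{1}{122128} - \frac{259799}{125088} = - \frac{131}{61064} - \frac{259799}{125088} = - \frac{1985094083}{954796704}$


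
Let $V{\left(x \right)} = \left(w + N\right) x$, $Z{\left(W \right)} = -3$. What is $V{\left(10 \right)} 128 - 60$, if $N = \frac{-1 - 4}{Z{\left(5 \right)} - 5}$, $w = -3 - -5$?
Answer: $3300$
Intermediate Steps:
$w = 2$ ($w = -3 + 5 = 2$)
$N = \frac{5}{8}$ ($N = \frac{-1 - 4}{-3 - 5} = - \frac{5}{-8} = \left(-5\right) \left(- \frac{1}{8}\right) = \frac{5}{8} \approx 0.625$)
$V{\left(x \right)} = \frac{21 x}{8}$ ($V{\left(x \right)} = \left(2 + \frac{5}{8}\right) x = \frac{21 x}{8}$)
$V{\left(10 \right)} 128 - 60 = \frac{21}{8} \cdot 10 \cdot 128 - 60 = \frac{105}{4} \cdot 128 - 60 = 3360 - 60 = 3300$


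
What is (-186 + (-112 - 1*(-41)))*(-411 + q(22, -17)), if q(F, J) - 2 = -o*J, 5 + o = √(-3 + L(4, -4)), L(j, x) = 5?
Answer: 126958 - 4369*√2 ≈ 1.2078e+5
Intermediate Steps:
o = -5 + √2 (o = -5 + √(-3 + 5) = -5 + √2 ≈ -3.5858)
q(F, J) = 2 - J*(-5 + √2) (q(F, J) = 2 - (-5 + √2)*J = 2 - J*(-5 + √2))
(-186 + (-112 - 1*(-41)))*(-411 + q(22, -17)) = (-186 + (-112 - 1*(-41)))*(-411 + (2 - 17*(5 - √2))) = (-186 + (-112 + 41))*(-411 + (2 + (-85 + 17*√2))) = (-186 - 71)*(-411 + (-83 + 17*√2)) = -257*(-494 + 17*√2) = 126958 - 4369*√2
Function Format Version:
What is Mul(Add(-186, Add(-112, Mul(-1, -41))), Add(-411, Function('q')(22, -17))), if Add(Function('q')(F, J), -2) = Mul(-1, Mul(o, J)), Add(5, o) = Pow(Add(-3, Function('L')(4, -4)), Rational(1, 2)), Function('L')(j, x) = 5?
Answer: Add(126958, Mul(-4369, Pow(2, Rational(1, 2)))) ≈ 1.2078e+5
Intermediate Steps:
o = Add(-5, Pow(2, Rational(1, 2))) (o = Add(-5, Pow(Add(-3, 5), Rational(1, 2))) = Add(-5, Pow(2, Rational(1, 2))) ≈ -3.5858)
Function('q')(F, J) = Add(2, Mul(-1, J, Add(-5, Pow(2, Rational(1, 2))))) (Function('q')(F, J) = Add(2, Mul(-1, Mul(Add(-5, Pow(2, Rational(1, 2))), J))) = Add(2, Mul(-1, Mul(J, Add(-5, Pow(2, Rational(1, 2)))))) = Add(2, Mul(-1, J, Add(-5, Pow(2, Rational(1, 2))))))
Mul(Add(-186, Add(-112, Mul(-1, -41))), Add(-411, Function('q')(22, -17))) = Mul(Add(-186, Add(-112, Mul(-1, -41))), Add(-411, Add(2, Mul(-17, Add(5, Mul(-1, Pow(2, Rational(1, 2)))))))) = Mul(Add(-186, Add(-112, 41)), Add(-411, Add(2, Add(-85, Mul(17, Pow(2, Rational(1, 2))))))) = Mul(Add(-186, -71), Add(-411, Add(-83, Mul(17, Pow(2, Rational(1, 2)))))) = Mul(-257, Add(-494, Mul(17, Pow(2, Rational(1, 2))))) = Add(126958, Mul(-4369, Pow(2, Rational(1, 2))))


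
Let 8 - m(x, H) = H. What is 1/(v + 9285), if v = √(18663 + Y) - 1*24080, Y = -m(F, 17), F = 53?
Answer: -14795/218873353 - 4*√1167/218873353 ≈ -6.8221e-5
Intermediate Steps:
m(x, H) = 8 - H
Y = 9 (Y = -(8 - 1*17) = -(8 - 17) = -1*(-9) = 9)
v = -24080 + 4*√1167 (v = √(18663 + 9) - 1*24080 = √18672 - 24080 = 4*√1167 - 24080 = -24080 + 4*√1167 ≈ -23943.)
1/(v + 9285) = 1/((-24080 + 4*√1167) + 9285) = 1/(-14795 + 4*√1167)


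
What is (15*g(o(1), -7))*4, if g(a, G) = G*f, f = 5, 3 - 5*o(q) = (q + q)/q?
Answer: -2100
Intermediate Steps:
o(q) = ⅕ (o(q) = ⅗ - (q + q)/(5*q) = ⅗ - 2*q/(5*q) = ⅗ - ⅕*2 = ⅗ - ⅖ = ⅕)
g(a, G) = 5*G (g(a, G) = G*5 = 5*G)
(15*g(o(1), -7))*4 = (15*(5*(-7)))*4 = (15*(-35))*4 = -525*4 = -2100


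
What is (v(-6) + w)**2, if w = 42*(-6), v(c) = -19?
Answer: 73441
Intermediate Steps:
w = -252
(v(-6) + w)**2 = (-19 - 252)**2 = (-271)**2 = 73441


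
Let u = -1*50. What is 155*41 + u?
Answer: 6305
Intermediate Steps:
u = -50
155*41 + u = 155*41 - 50 = 6355 - 50 = 6305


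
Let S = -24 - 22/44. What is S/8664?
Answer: -49/17328 ≈ -0.0028278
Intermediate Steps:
S = -49/2 (S = -24 - 22*1/44 = -24 - ½ = -49/2 ≈ -24.500)
S/8664 = -49/2/8664 = -49/2*1/8664 = -49/17328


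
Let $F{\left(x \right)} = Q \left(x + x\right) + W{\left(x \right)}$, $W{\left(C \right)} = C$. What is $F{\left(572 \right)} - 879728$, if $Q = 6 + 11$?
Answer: $-859708$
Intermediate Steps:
$Q = 17$
$F{\left(x \right)} = 35 x$ ($F{\left(x \right)} = 17 \left(x + x\right) + x = 17 \cdot 2 x + x = 34 x + x = 35 x$)
$F{\left(572 \right)} - 879728 = 35 \cdot 572 - 879728 = 20020 - 879728 = -859708$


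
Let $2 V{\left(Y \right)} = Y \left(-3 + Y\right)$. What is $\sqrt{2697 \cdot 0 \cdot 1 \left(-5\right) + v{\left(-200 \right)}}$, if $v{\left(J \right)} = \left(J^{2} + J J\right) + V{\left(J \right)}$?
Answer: $10 \sqrt{1003} \approx 316.7$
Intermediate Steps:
$V{\left(Y \right)} = \frac{Y \left(-3 + Y\right)}{2}$
$v{\left(J \right)} = 2 J^{2} + \frac{J \left(-3 + J\right)}{2}$ ($v{\left(J \right)} = \left(J^{2} + J J\right) + \frac{J \left(-3 + J\right)}{2} = \left(J^{2} + J^{2}\right) + \frac{J \left(-3 + J\right)}{2} = 2 J^{2} + \frac{J \left(-3 + J\right)}{2}$)
$\sqrt{2697 \cdot 0 \cdot 1 \left(-5\right) + v{\left(-200 \right)}} = \sqrt{2697 \cdot 0 \cdot 1 \left(-5\right) + \frac{1}{2} \left(-200\right) \left(-3 + 5 \left(-200\right)\right)} = \sqrt{2697 \cdot 0 \left(-5\right) + \frac{1}{2} \left(-200\right) \left(-3 - 1000\right)} = \sqrt{2697 \cdot 0 + \frac{1}{2} \left(-200\right) \left(-1003\right)} = \sqrt{0 + 100300} = \sqrt{100300} = 10 \sqrt{1003}$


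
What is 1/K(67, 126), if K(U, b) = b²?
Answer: 1/15876 ≈ 6.2988e-5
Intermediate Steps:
1/K(67, 126) = 1/(126²) = 1/15876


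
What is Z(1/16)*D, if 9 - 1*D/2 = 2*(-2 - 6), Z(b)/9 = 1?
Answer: 450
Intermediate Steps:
Z(b) = 9 (Z(b) = 9*1 = 9)
D = 50 (D = 18 - 4*(-2 - 6) = 18 - 4*(-8) = 18 - 2*(-16) = 18 + 32 = 50)
Z(1/16)*D = 9*50 = 450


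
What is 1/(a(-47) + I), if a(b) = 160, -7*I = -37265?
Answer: 7/38385 ≈ 0.00018236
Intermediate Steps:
I = 37265/7 (I = -⅐*(-37265) = 37265/7 ≈ 5323.6)
1/(a(-47) + I) = 1/(160 + 37265/7) = 1/(38385/7) = 7/38385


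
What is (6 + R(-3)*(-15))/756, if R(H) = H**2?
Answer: -43/252 ≈ -0.17063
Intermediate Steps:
(6 + R(-3)*(-15))/756 = (6 + (-3)**2*(-15))/756 = (6 + 9*(-15))*(1/756) = (6 - 135)*(1/756) = -129*1/756 = -43/252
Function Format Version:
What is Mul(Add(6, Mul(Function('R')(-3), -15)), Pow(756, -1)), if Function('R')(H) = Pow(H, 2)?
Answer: Rational(-43, 252) ≈ -0.17063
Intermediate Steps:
Mul(Add(6, Mul(Function('R')(-3), -15)), Pow(756, -1)) = Mul(Add(6, Mul(Pow(-3, 2), -15)), Pow(756, -1)) = Mul(Add(6, Mul(9, -15)), Rational(1, 756)) = Mul(Add(6, -135), Rational(1, 756)) = Mul(-129, Rational(1, 756)) = Rational(-43, 252)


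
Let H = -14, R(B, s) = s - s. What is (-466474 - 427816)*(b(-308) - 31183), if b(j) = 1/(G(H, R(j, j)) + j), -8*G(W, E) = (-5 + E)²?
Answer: 69409866733550/2489 ≈ 2.7887e+10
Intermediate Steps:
R(B, s) = 0
G(W, E) = -(-5 + E)²/8
b(j) = 1/(-25/8 + j) (b(j) = 1/(-(-5 + 0)²/8 + j) = 1/(-⅛*(-5)² + j) = 1/(-⅛*25 + j) = 1/(-25/8 + j))
(-466474 - 427816)*(b(-308) - 31183) = (-466474 - 427816)*(8/(-25 + 8*(-308)) - 31183) = -894290*(8/(-25 - 2464) - 31183) = -894290*(8/(-2489) - 31183) = -894290*(8*(-1/2489) - 31183) = -894290*(-8/2489 - 31183) = -894290*(-77614495/2489) = 69409866733550/2489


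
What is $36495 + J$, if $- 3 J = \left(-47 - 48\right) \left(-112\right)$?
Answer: $\frac{98845}{3} \approx 32948.0$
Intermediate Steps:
$J = - \frac{10640}{3}$ ($J = - \frac{\left(-47 - 48\right) \left(-112\right)}{3} = - \frac{\left(-95\right) \left(-112\right)}{3} = \left(- \frac{1}{3}\right) 10640 = - \frac{10640}{3} \approx -3546.7$)
$36495 + J = 36495 - \frac{10640}{3} = \frac{98845}{3}$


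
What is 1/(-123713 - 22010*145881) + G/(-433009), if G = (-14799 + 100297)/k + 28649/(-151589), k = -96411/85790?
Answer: 1125560725408260721385566/6406174127511576614550033 ≈ 0.17570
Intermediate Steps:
k = -96411/85790 (k = -96411*1/85790 = -96411/85790 ≈ -1.1238)
G = -158841269849017/2087835297 (G = (-14799 + 100297)/(-96411/85790) + 28649/(-151589) = 85498*(-85790/96411) + 28649*(-1/151589) = -1047839060/13773 - 28649/151589 = -158841269849017/2087835297 ≈ -76079.)
1/(-123713 - 22010*145881) + G/(-433009) = 1/(-123713 - 22010*145881) - 158841269849017/2087835297/(-433009) = (1/145881)/(-145723) - 158841269849017/2087835297*(-1/433009) = -1/145723*1/145881 + 158841269849017/904051474118673 = -1/21258216963 + 158841269849017/904051474118673 = 1125560725408260721385566/6406174127511576614550033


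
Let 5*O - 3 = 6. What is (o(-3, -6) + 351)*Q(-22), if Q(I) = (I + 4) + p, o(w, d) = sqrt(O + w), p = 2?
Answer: -5616 - 16*I*sqrt(30)/5 ≈ -5616.0 - 17.527*I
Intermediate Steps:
O = 9/5 (O = 3/5 + (1/5)*6 = 3/5 + 6/5 = 9/5 ≈ 1.8000)
o(w, d) = sqrt(9/5 + w)
Q(I) = 6 + I (Q(I) = (I + 4) + 2 = (4 + I) + 2 = 6 + I)
(o(-3, -6) + 351)*Q(-22) = (sqrt(45 + 25*(-3))/5 + 351)*(6 - 22) = (sqrt(45 - 75)/5 + 351)*(-16) = (sqrt(-30)/5 + 351)*(-16) = ((I*sqrt(30))/5 + 351)*(-16) = (I*sqrt(30)/5 + 351)*(-16) = (351 + I*sqrt(30)/5)*(-16) = -5616 - 16*I*sqrt(30)/5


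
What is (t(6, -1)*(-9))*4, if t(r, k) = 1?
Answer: -36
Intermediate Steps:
(t(6, -1)*(-9))*4 = (1*(-9))*4 = -9*4 = -36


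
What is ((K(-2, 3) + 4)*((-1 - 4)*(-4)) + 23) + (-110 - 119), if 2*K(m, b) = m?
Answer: -146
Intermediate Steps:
K(m, b) = m/2
((K(-2, 3) + 4)*((-1 - 4)*(-4)) + 23) + (-110 - 119) = (((1/2)*(-2) + 4)*((-1 - 4)*(-4)) + 23) + (-110 - 119) = ((-1 + 4)*(-5*(-4)) + 23) - 229 = (3*20 + 23) - 229 = (60 + 23) - 229 = 83 - 229 = -146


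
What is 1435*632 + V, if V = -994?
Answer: 905926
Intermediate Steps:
1435*632 + V = 1435*632 - 994 = 906920 - 994 = 905926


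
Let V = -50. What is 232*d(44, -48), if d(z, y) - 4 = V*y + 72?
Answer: 574432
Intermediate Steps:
d(z, y) = 76 - 50*y (d(z, y) = 4 + (-50*y + 72) = 4 + (72 - 50*y) = 76 - 50*y)
232*d(44, -48) = 232*(76 - 50*(-48)) = 232*(76 + 2400) = 232*2476 = 574432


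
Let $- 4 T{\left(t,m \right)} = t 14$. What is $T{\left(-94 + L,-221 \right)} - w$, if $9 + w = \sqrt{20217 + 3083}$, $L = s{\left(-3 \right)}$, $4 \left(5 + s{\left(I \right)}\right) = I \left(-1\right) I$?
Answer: $\frac{2907}{8} - 10 \sqrt{233} \approx 210.73$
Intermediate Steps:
$s{\left(I \right)} = -5 - \frac{I^{2}}{4}$ ($s{\left(I \right)} = -5 + \frac{I \left(-1\right) I}{4} = -5 + \frac{- I I}{4} = -5 + \frac{\left(-1\right) I^{2}}{4} = -5 - \frac{I^{2}}{4}$)
$L = - \frac{29}{4}$ ($L = -5 - \frac{\left(-3\right)^{2}}{4} = -5 - \frac{9}{4} = - \frac{29}{4} \approx -7.25$)
$T{\left(t,m \right)} = - \frac{7 t}{2}$ ($T{\left(t,m \right)} = - \frac{t 14}{4} = - \frac{14 t}{4} = - \frac{7 t}{2}$)
$w = -9 + 10 \sqrt{233}$ ($w = -9 + \sqrt{20217 + 3083} = -9 + \sqrt{23300} = -9 + 10 \sqrt{233} \approx 143.64$)
$T{\left(-94 + L,-221 \right)} - w = - \frac{7 \left(-94 - \frac{29}{4}\right)}{2} - \left(-9 + 10 \sqrt{233}\right) = \left(- \frac{7}{2}\right) \left(- \frac{405}{4}\right) + \left(9 - 10 \sqrt{233}\right) = \frac{2835}{8} + \left(9 - 10 \sqrt{233}\right) = \frac{2907}{8} - 10 \sqrt{233}$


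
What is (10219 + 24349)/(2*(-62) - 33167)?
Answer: -34568/33291 ≈ -1.0384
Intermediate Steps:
(10219 + 24349)/(2*(-62) - 33167) = 34568/(-124 - 33167) = 34568/(-33291) = 34568*(-1/33291) = -34568/33291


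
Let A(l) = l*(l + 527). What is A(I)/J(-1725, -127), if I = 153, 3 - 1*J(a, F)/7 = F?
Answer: 10404/91 ≈ 114.33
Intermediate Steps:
J(a, F) = 21 - 7*F
A(l) = l*(527 + l)
A(I)/J(-1725, -127) = (153*(527 + 153))/(21 - 7*(-127)) = (153*680)/(21 + 889) = 104040/910 = 104040*(1/910) = 10404/91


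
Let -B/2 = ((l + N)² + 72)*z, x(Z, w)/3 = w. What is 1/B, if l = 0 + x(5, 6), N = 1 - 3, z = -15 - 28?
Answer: 1/28208 ≈ 3.5451e-5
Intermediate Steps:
z = -43
x(Z, w) = 3*w
N = -2
l = 18 (l = 0 + 3*6 = 0 + 18 = 18)
B = 28208 (B = -2*((18 - 2)² + 72)*(-43) = -2*(16² + 72)*(-43) = -2*(256 + 72)*(-43) = -656*(-43) = -2*(-14104) = 28208)
1/B = 1/28208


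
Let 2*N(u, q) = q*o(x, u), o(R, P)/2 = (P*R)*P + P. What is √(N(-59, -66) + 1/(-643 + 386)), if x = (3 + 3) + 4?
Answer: I*√151487740991/257 ≈ 1514.5*I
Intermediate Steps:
x = 10 (x = 6 + 4 = 10)
o(R, P) = 2*P + 2*R*P² (o(R, P) = 2*((P*R)*P + P) = 2*(R*P² + P) = 2*(P + R*P²) = 2*P + 2*R*P²)
N(u, q) = q*u*(1 + 10*u) (N(u, q) = (q*(2*u*(1 + u*10)))/2 = (q*(2*u*(1 + 10*u)))/2 = (2*q*u*(1 + 10*u))/2 = q*u*(1 + 10*u))
√(N(-59, -66) + 1/(-643 + 386)) = √(-66*(-59)*(1 + 10*(-59)) + 1/(-643 + 386)) = √(-66*(-59)*(1 - 590) + 1/(-257)) = √(-66*(-59)*(-589) - 1/257) = √(-2293566 - 1/257) = √(-589446463/257) = I*√151487740991/257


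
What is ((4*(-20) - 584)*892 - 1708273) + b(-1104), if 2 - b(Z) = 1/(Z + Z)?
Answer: -5079634271/2208 ≈ -2.3006e+6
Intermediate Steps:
b(Z) = 2 - 1/(2*Z) (b(Z) = 2 - 1/(Z + Z) = 2 - 1/(2*Z))
((4*(-20) - 584)*892 - 1708273) + b(-1104) = ((4*(-20) - 584)*892 - 1708273) + (2 - 1/2/(-1104)) = ((-80 - 584)*892 - 1708273) + (2 - 1/2*(-1/1104)) = (-664*892 - 1708273) + (2 + 1/2208) = (-592288 - 1708273) + 4417/2208 = -2300561 + 4417/2208 = -5079634271/2208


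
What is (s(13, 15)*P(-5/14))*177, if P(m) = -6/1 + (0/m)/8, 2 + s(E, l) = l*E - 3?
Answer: -201780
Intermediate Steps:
s(E, l) = -5 + E*l (s(E, l) = -2 + (l*E - 3) = -2 + (E*l - 3) = -2 + (-3 + E*l) = -5 + E*l)
P(m) = -6 (P(m) = -6*1 + 0*(⅛) = -6 + 0 = -6)
(s(13, 15)*P(-5/14))*177 = ((-5 + 13*15)*(-6))*177 = ((-5 + 195)*(-6))*177 = (190*(-6))*177 = -1140*177 = -201780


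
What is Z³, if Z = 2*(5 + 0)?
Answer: 1000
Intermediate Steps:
Z = 10 (Z = 2*5 = 10)
Z³ = 10³ = 1000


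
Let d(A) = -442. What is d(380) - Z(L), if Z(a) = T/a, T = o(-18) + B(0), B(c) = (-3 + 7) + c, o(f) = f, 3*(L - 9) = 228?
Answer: -37556/85 ≈ -441.84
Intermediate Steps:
L = 85 (L = 9 + (⅓)*228 = 9 + 76 = 85)
B(c) = 4 + c
T = -14 (T = -18 + (4 + 0) = -18 + 4 = -14)
Z(a) = -14/a
d(380) - Z(L) = -442 - (-14)/85 = -442 - 1*(-14/85) = -442 + 14/85 = -37556/85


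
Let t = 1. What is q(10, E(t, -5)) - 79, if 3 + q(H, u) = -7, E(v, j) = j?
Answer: -89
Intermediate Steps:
q(H, u) = -10 (q(H, u) = -3 - 7 = -10)
q(10, E(t, -5)) - 79 = -10 - 79 = -89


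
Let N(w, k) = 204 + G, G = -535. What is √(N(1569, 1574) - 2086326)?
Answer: I*√2086657 ≈ 1444.5*I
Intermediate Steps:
N(w, k) = -331 (N(w, k) = 204 - 535 = -331)
√(N(1569, 1574) - 2086326) = √(-331 - 2086326) = √(-2086657) = I*√2086657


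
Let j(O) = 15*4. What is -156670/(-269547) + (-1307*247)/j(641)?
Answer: -29002729421/5390940 ≈ -5379.9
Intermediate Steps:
j(O) = 60
-156670/(-269547) + (-1307*247)/j(641) = -156670/(-269547) - 1307*247/60 = -156670*(-1/269547) - 322829*1/60 = 156670/269547 - 322829/60 = -29002729421/5390940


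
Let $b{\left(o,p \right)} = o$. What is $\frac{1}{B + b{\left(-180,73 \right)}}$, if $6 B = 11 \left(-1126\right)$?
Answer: $- \frac{3}{6733} \approx -0.00044557$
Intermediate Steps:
$B = - \frac{6193}{3}$ ($B = \frac{11 \left(-1126\right)}{6} = \frac{1}{6} \left(-12386\right) = - \frac{6193}{3} \approx -2064.3$)
$\frac{1}{B + b{\left(-180,73 \right)}} = \frac{1}{- \frac{6193}{3} - 180} = \frac{1}{- \frac{6733}{3}} = - \frac{3}{6733}$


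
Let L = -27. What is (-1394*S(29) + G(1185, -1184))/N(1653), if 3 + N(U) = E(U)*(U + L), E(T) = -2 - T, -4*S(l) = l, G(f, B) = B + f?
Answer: -20215/5382066 ≈ -0.0037560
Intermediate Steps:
S(l) = -l/4
N(U) = -3 + (-27 + U)*(-2 - U) (N(U) = -3 + (-2 - U)*(U - 27) = -3 + (-2 - U)*(-27 + U) = -3 + (-27 + U)*(-2 - U))
(-1394*S(29) + G(1185, -1184))/N(1653) = (-(-697)*29/2 + (-1184 + 1185))/(51 - 1*1653**2 + 25*1653) = (-1394*(-29/4) + 1)/(51 - 1*2732409 + 41325) = (20213/2 + 1)/(51 - 2732409 + 41325) = (20215/2)/(-2691033) = (20215/2)*(-1/2691033) = -20215/5382066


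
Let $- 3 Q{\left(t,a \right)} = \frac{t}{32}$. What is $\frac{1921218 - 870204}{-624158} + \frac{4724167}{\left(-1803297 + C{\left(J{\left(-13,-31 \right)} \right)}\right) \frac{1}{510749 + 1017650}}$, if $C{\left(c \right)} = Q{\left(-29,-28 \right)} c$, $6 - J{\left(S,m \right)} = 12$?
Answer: $- \frac{36053439059472273079}{9004347041699} \approx -4.004 \cdot 10^{6}$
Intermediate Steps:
$Q{\left(t,a \right)} = - \frac{t}{96}$ ($Q{\left(t,a \right)} = - \frac{t \frac{1}{32}}{3} = - \frac{\frac{1}{32} t}{3} = - \frac{t}{96}$)
$J{\left(S,m \right)} = -6$ ($J{\left(S,m \right)} = 6 - 12 = -6$)
$C{\left(c \right)} = \frac{29 c}{96}$ ($C{\left(c \right)} = \left(- \frac{1}{96}\right) \left(-29\right) c = \frac{29 c}{96}$)
$\frac{1921218 - 870204}{-624158} + \frac{4724167}{\left(-1803297 + C{\left(J{\left(-13,-31 \right)} \right)}\right) \frac{1}{510749 + 1017650}} = \frac{1921218 - 870204}{-624158} + \frac{4724167}{\left(-1803297 + \frac{29}{96} \left(-6\right)\right) \frac{1}{510749 + 1017650}} = 1051014 \left(- \frac{1}{624158}\right) + \frac{4724167}{\left(-1803297 - \frac{29}{16}\right) \frac{1}{1528399}} = - \frac{525507}{312079} + \frac{4724167}{\left(- \frac{28852781}{16}\right) \frac{1}{1528399}} = - \frac{525507}{312079} + \frac{4724167}{- \frac{28852781}{24454384}} = - \frac{525507}{312079} + 4724167 \left(- \frac{24454384}{28852781}\right) = - \frac{525507}{312079} - \frac{115526593898128}{28852781} = - \frac{36053439059472273079}{9004347041699}$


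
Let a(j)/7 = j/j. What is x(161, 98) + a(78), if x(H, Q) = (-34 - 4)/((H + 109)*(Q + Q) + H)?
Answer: 371529/53081 ≈ 6.9993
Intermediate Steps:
x(H, Q) = -38/(H + 2*Q*(109 + H)) (x(H, Q) = -38/((109 + H)*(2*Q) + H) = -38/(2*Q*(109 + H) + H) = -38/(H + 2*Q*(109 + H)))
a(j) = 7 (a(j) = 7*(j/j) = 7*1 = 7)
x(161, 98) + a(78) = -38/(161 + 218*98 + 2*161*98) + 7 = -38/(161 + 21364 + 31556) + 7 = -38/53081 + 7 = 371529/53081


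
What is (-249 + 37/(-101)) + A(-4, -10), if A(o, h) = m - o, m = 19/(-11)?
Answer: -274521/1111 ≈ -247.09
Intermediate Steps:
m = -19/11 (m = 19*(-1/11) = -19/11 ≈ -1.7273)
A(o, h) = -19/11 - o
(-249 + 37/(-101)) + A(-4, -10) = (-249 + 37/(-101)) + (-19/11 - 1*(-4)) = (-249 + 37*(-1/101)) + (-19/11 + 4) = (-249 - 37/101) + 25/11 = -25186/101 + 25/11 = -274521/1111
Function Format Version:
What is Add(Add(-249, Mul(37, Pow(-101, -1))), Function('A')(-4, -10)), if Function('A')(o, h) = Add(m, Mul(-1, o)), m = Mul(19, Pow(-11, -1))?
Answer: Rational(-274521, 1111) ≈ -247.09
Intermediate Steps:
m = Rational(-19, 11) (m = Mul(19, Rational(-1, 11)) = Rational(-19, 11) ≈ -1.7273)
Function('A')(o, h) = Add(Rational(-19, 11), Mul(-1, o))
Add(Add(-249, Mul(37, Pow(-101, -1))), Function('A')(-4, -10)) = Add(Add(-249, Mul(37, Pow(-101, -1))), Add(Rational(-19, 11), Mul(-1, -4))) = Add(Add(-249, Mul(37, Rational(-1, 101))), Add(Rational(-19, 11), 4)) = Add(Add(-249, Rational(-37, 101)), Rational(25, 11)) = Add(Rational(-25186, 101), Rational(25, 11)) = Rational(-274521, 1111)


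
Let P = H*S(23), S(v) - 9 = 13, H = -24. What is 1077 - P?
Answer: 1605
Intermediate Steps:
S(v) = 22 (S(v) = 9 + 13 = 22)
P = -528 (P = -24*22 = -528)
1077 - P = 1077 - 1*(-528) = 1077 + 528 = 1605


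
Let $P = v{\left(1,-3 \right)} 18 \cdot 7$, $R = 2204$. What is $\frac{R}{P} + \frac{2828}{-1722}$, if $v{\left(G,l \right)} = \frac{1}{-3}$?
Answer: $- \frac{15532}{287} \approx -54.118$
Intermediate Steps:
$v{\left(G,l \right)} = - \frac{1}{3}$
$P = -42$ ($P = \left(- \frac{1}{3}\right) 18 \cdot 7 = \left(-6\right) 7 = -42$)
$\frac{R}{P} + \frac{2828}{-1722} = \frac{2204}{-42} + \frac{2828}{-1722} = 2204 \left(- \frac{1}{42}\right) + 2828 \left(- \frac{1}{1722}\right) = - \frac{1102}{21} - \frac{202}{123} = - \frac{15532}{287}$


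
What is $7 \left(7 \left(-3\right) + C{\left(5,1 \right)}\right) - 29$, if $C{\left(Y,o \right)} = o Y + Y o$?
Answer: $-106$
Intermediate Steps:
$C{\left(Y,o \right)} = 2 Y o$ ($C{\left(Y,o \right)} = Y o + Y o = 2 Y o$)
$7 \left(7 \left(-3\right) + C{\left(5,1 \right)}\right) - 29 = 7 \left(7 \left(-3\right) + 2 \cdot 5 \cdot 1\right) - 29 = 7 \left(-21 + 10\right) - 29 = 7 \left(-11\right) - 29 = -77 - 29 = -106$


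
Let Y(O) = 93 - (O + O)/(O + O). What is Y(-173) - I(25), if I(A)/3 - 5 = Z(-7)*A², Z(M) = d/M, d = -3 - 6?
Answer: -16336/7 ≈ -2333.7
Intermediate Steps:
d = -9
Y(O) = 92 (Y(O) = 93 - 2*O/(2*O) = 93 - 2*O*1/(2*O) = 93 - 1*1 = 93 - 1 = 92)
Z(M) = -9/M
I(A) = 15 + 27*A²/7 (I(A) = 15 + 3*((-9/(-7))*A²) = 15 + 3*((-9*(-⅐))*A²) = 15 + 3*(9*A²/7) = 15 + 27*A²/7)
Y(-173) - I(25) = 92 - (15 + (27/7)*25²) = 92 - (15 + (27/7)*625) = 92 - (15 + 16875/7) = 92 - 1*16980/7 = 92 - 16980/7 = -16336/7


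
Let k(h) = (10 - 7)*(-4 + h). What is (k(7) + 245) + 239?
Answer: 493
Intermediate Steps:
k(h) = -12 + 3*h (k(h) = 3*(-4 + h) = -12 + 3*h)
(k(7) + 245) + 239 = ((-12 + 3*7) + 245) + 239 = ((-12 + 21) + 245) + 239 = (9 + 245) + 239 = 254 + 239 = 493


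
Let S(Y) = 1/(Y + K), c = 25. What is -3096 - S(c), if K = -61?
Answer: -111455/36 ≈ -3096.0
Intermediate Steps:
S(Y) = 1/(-61 + Y) (S(Y) = 1/(Y - 61) = 1/(-61 + Y))
-3096 - S(c) = -3096 - 1/(-61 + 25) = -3096 - 1/(-36) = -3096 - 1*(-1/36) = -3096 + 1/36 = -111455/36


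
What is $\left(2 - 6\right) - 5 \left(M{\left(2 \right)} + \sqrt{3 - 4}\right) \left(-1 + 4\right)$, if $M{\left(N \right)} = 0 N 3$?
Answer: $-4 - 15 i \approx -4.0 - 15.0 i$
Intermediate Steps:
$M{\left(N \right)} = 0$ ($M{\left(N \right)} = 0 \cdot 3 = 0$)
$\left(2 - 6\right) - 5 \left(M{\left(2 \right)} + \sqrt{3 - 4}\right) \left(-1 + 4\right) = \left(2 - 6\right) - 5 \left(0 + \sqrt{3 - 4}\right) \left(-1 + 4\right) = \left(2 - 6\right) - 5 \left(0 + \sqrt{-1}\right) 3 = -4 - 5 \left(0 + i\right) 3 = -4 - 5 i 3 = -4 - 5 \cdot 3 i = -4 - 15 i$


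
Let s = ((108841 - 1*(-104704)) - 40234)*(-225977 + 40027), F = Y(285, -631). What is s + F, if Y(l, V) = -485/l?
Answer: -1836949285747/57 ≈ -3.2227e+10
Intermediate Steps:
F = -97/57 (F = -485/285 = -485*1/285 = -97/57 ≈ -1.7018)
s = -32227180450 (s = ((108841 + 104704) - 40234)*(-185950) = (213545 - 40234)*(-185950) = 173311*(-185950) = -32227180450)
s + F = -32227180450 - 97/57 = -1836949285747/57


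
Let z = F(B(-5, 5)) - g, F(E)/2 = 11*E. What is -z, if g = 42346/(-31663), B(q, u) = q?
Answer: 3440584/31663 ≈ 108.66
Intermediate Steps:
g = -42346/31663 (g = 42346*(-1/31663) = -42346/31663 ≈ -1.3374)
F(E) = 22*E (F(E) = 2*(11*E) = 22*E)
z = -3440584/31663 (z = 22*(-5) - 1*(-42346/31663) = -110 + 42346/31663 = -3440584/31663 ≈ -108.66)
-z = -1*(-3440584/31663) = 3440584/31663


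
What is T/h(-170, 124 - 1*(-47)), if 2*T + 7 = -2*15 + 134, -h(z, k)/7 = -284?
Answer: 97/3976 ≈ 0.024396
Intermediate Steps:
h(z, k) = 1988 (h(z, k) = -7*(-284) = 1988)
T = 97/2 (T = -7/2 + (-2*15 + 134)/2 = -7/2 + (-30 + 134)/2 = -7/2 + (½)*104 = -7/2 + 52 = 97/2 ≈ 48.500)
T/h(-170, 124 - 1*(-47)) = (97/2)/1988 = (97/2)*(1/1988) = 97/3976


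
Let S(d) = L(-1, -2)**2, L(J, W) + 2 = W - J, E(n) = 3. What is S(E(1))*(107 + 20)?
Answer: 1143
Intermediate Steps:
L(J, W) = -2 + W - J (L(J, W) = -2 + (W - J) = -2 + W - J)
S(d) = 9 (S(d) = (-2 - 2 - 1*(-1))**2 = (-2 - 2 + 1)**2 = (-3)**2 = 9)
S(E(1))*(107 + 20) = 9*(107 + 20) = 9*127 = 1143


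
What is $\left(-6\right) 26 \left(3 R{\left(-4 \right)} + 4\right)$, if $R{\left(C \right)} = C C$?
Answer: $-8112$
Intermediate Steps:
$R{\left(C \right)} = C^{2}$
$\left(-6\right) 26 \left(3 R{\left(-4 \right)} + 4\right) = \left(-6\right) 26 \left(3 \left(-4\right)^{2} + 4\right) = - 156 \left(3 \cdot 16 + 4\right) = - 156 \left(48 + 4\right) = \left(-156\right) 52 = -8112$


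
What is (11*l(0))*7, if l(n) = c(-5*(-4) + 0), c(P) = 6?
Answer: 462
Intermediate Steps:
l(n) = 6
(11*l(0))*7 = (11*6)*7 = 66*7 = 462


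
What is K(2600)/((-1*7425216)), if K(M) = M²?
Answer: -105625/116019 ≈ -0.91041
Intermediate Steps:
K(2600)/((-1*7425216)) = 2600²/((-1*7425216)) = 6760000/(-7425216) = 6760000*(-1/7425216) = -105625/116019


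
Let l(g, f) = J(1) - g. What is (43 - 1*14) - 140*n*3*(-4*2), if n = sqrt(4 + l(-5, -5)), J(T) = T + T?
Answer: 29 + 3360*sqrt(11) ≈ 11173.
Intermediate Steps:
J(T) = 2*T
l(g, f) = 2 - g (l(g, f) = 2*1 - g = 2 - g)
n = sqrt(11) (n = sqrt(4 + (2 - 1*(-5))) = sqrt(4 + (2 + 5)) = sqrt(4 + 7) = sqrt(11) ≈ 3.3166)
(43 - 1*14) - 140*n*3*(-4*2) = (43 - 1*14) - 140*sqrt(11)*3*(-4*2) = (43 - 14) - 140*3*sqrt(11)*(-8) = 29 - (-3360)*sqrt(11) = 29 + 3360*sqrt(11)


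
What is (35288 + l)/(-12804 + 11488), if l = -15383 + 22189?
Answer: -21047/658 ≈ -31.986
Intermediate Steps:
l = 6806
(35288 + l)/(-12804 + 11488) = (35288 + 6806)/(-12804 + 11488) = 42094/(-1316) = 42094*(-1/1316) = -21047/658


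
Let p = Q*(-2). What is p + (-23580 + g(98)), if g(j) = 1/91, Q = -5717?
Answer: -1105285/91 ≈ -12146.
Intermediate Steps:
g(j) = 1/91
p = 11434 (p = -5717*(-2) = 11434)
p + (-23580 + g(98)) = 11434 + (-23580 + 1/91) = 11434 - 2145779/91 = -1105285/91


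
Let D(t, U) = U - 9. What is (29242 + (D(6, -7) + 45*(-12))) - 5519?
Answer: 23167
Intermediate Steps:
D(t, U) = -9 + U
(29242 + (D(6, -7) + 45*(-12))) - 5519 = (29242 + ((-9 - 7) + 45*(-12))) - 5519 = (29242 + (-16 - 540)) - 5519 = (29242 - 556) - 5519 = 28686 - 5519 = 23167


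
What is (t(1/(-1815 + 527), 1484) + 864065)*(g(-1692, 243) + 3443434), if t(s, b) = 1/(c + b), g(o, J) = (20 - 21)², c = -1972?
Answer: 1451971608234765/488 ≈ 2.9754e+12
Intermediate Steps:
g(o, J) = 1 (g(o, J) = (-1)² = 1)
t(s, b) = 1/(-1972 + b)
(t(1/(-1815 + 527), 1484) + 864065)*(g(-1692, 243) + 3443434) = (1/(-1972 + 1484) + 864065)*(1 + 3443434) = (1/(-488) + 864065)*3443435 = (-1/488 + 864065)*3443435 = (421663719/488)*3443435 = 1451971608234765/488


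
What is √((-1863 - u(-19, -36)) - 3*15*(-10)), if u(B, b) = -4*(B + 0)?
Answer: I*√1489 ≈ 38.588*I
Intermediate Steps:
u(B, b) = -4*B
√((-1863 - u(-19, -36)) - 3*15*(-10)) = √((-1863 - (-4)*(-19)) - 3*15*(-10)) = √((-1863 - 1*76) - 45*(-10)) = √((-1863 - 76) + 450) = √(-1939 + 450) = √(-1489) = I*√1489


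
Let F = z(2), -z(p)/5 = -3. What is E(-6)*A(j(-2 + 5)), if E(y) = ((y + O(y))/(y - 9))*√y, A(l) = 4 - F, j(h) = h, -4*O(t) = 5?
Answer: -319*I*√6/60 ≈ -13.023*I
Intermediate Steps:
z(p) = 15 (z(p) = -5*(-3) = 15)
F = 15
O(t) = -5/4 (O(t) = -¼*5 = -5/4)
A(l) = -11 (A(l) = 4 - 1*15 = 4 - 15 = -11)
E(y) = √y*(-5/4 + y)/(-9 + y) (E(y) = ((y - 5/4)/(y - 9))*√y = ((-5/4 + y)/(-9 + y))*√y = √y*(-5/4 + y)/(-9 + y))
E(-6)*A(j(-2 + 5)) = (√(-6)*(-5/4 - 6)/(-9 - 6))*(-11) = ((I*√6)*(-29/4)/(-15))*(-11) = ((I*√6)*(-1/15)*(-29/4))*(-11) = (29*I*√6/60)*(-11) = -319*I*√6/60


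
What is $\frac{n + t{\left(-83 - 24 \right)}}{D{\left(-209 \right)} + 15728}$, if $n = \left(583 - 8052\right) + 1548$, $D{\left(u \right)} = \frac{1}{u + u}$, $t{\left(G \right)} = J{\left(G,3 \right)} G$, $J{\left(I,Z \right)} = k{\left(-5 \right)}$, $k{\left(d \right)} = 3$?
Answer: $- \frac{2609156}{6574303} \approx -0.39687$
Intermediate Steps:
$J{\left(I,Z \right)} = 3$
$t{\left(G \right)} = 3 G$
$D{\left(u \right)} = \frac{1}{2 u}$
$n = -5921$ ($n = -7469 + 1548 = -5921$)
$\frac{n + t{\left(-83 - 24 \right)}}{D{\left(-209 \right)} + 15728} = \frac{-5921 + 3 \left(-83 - 24\right)}{\frac{1}{2 \left(-209\right)} + 15728} = \frac{-5921 + 3 \left(-83 - 24\right)}{\frac{1}{2} \left(- \frac{1}{209}\right) + 15728} = \frac{-5921 + 3 \left(-107\right)}{- \frac{1}{418} + 15728} = \frac{-5921 - 321}{\frac{6574303}{418}} = \left(-6242\right) \frac{418}{6574303} = - \frac{2609156}{6574303}$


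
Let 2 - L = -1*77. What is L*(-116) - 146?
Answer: -9310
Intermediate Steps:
L = 79 (L = 2 - (-1)*77 = 2 - 1*(-77) = 2 + 77 = 79)
L*(-116) - 146 = 79*(-116) - 146 = -9164 - 146 = -9310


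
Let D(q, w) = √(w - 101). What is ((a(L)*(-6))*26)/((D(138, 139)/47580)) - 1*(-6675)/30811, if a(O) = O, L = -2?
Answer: 6675/30811 + 7422480*√38/19 ≈ 2.4082e+6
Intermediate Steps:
D(q, w) = √(-101 + w)
((a(L)*(-6))*26)/((D(138, 139)/47580)) - 1*(-6675)/30811 = (-2*(-6)*26)/((√(-101 + 139)/47580)) - 1*(-6675)/30811 = (12*26)/((√38*(1/47580))) + 6675*(1/30811) = 312/((√38/47580)) + 6675/30811 = 312*(23790*√38/19) + 6675/30811 = 7422480*√38/19 + 6675/30811 = 6675/30811 + 7422480*√38/19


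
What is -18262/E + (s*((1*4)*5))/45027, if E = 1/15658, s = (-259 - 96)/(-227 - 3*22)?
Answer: -3772465353191656/13192911 ≈ -2.8595e+8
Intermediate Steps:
s = 355/293 (s = -355/(-227 - 66) = -355/(-293) = -355*(-1/293) = 355/293 ≈ 1.2116)
E = 1/15658 ≈ 6.3865e-5
-18262/E + (s*((1*4)*5))/45027 = -18262/1/15658 + (355*((1*4)*5)/293)/45027 = -18262*15658 + (355*(4*5)/293)*(1/45027) = -285946396 + ((355/293)*20)*(1/45027) = -285946396 + (7100/293)*(1/45027) = -285946396 + 7100/13192911 = -3772465353191656/13192911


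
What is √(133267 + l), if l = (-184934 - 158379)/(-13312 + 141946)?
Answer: √2205085700913810/128634 ≈ 365.05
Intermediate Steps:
l = -343313/128634 ≈ -2.6689
√(133267 + l) = √(133267 - 343313/128634) = √(17142323965/128634) = √2205085700913810/128634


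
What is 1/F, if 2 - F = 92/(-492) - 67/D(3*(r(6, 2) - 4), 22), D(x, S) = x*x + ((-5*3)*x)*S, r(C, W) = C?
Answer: 79704/171565 ≈ 0.46457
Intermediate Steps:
D(x, S) = x² - 15*S*x (D(x, S) = x² + (-15*x)*S = x² - 15*S*x)
F = 171565/79704 (F = 2 - (92/(-492) - 67*1/(3*(6 - 4)*(3*(6 - 4) - 15*22))) = 2 - (92*(-1/492) - 67*1/(6*(3*2 - 330))) = 2 - (-23/123 - 67*1/(6*(6 - 330))) = 2 - (-23/123 - 67/(6*(-324))) = 2 - (-23/123 - 67/(-1944)) = 2 - (-23/123 - 67*(-1/1944)) = 2 - (-23/123 + 67/1944) = 2 - 1*(-12157/79704) = 2 + 12157/79704 = 171565/79704 ≈ 2.1525)
1/F = 1/(171565/79704) = 79704/171565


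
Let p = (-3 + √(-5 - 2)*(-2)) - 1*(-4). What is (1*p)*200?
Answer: 200 - 400*I*√7 ≈ 200.0 - 1058.3*I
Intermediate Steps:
p = 1 - 2*I*√7 (p = (-3 + √(-7)*(-2)) + 4 = (-3 + (I*√7)*(-2)) + 4 = (-3 - 2*I*√7) + 4 = 1 - 2*I*√7 ≈ 1.0 - 5.2915*I)
(1*p)*200 = (1*(1 - 2*I*√7))*200 = (1 - 2*I*√7)*200 = 200 - 400*I*√7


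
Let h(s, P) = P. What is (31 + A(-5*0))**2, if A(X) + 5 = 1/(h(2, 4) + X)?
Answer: 11025/16 ≈ 689.06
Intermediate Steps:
A(X) = -5 + 1/(4 + X)
(31 + A(-5*0))**2 = (31 + (-19 - (-25)*0)/(4 - 5*0))**2 = (31 + (-19 - 5*0)/(4 + 0))**2 = (31 + (-19 + 0)/4)**2 = (31 + (1/4)*(-19))**2 = (31 - 19/4)**2 = (105/4)**2 = 11025/16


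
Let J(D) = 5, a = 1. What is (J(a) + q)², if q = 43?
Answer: 2304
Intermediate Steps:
(J(a) + q)² = (5 + 43)² = 48² = 2304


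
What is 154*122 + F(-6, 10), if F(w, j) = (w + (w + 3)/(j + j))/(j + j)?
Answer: 7515077/400 ≈ 18788.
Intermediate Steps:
F(w, j) = (w + (3 + w)/(2*j))/(2*j) (F(w, j) = (w + (3 + w)/((2*j)))/((2*j)) = (w + (3 + w)*(1/(2*j)))*(1/(2*j)) = (w + (3 + w)/(2*j))*(1/(2*j)) = (w + (3 + w)/(2*j))/(2*j))
154*122 + F(-6, 10) = 154*122 + (¼)*(3 - 6 + 2*10*(-6))/10² = 18788 + (¼)*(1/100)*(3 - 6 - 120) = 18788 + (¼)*(1/100)*(-123) = 18788 - 123/400 = 7515077/400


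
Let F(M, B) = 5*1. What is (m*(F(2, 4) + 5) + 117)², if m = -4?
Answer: 5929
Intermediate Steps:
F(M, B) = 5
(m*(F(2, 4) + 5) + 117)² = (-4*(5 + 5) + 117)² = (-4*10 + 117)² = (-40 + 117)² = 77² = 5929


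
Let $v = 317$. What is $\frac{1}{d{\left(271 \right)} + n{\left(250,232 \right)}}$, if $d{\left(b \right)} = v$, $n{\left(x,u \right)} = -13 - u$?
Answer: $\frac{1}{72} \approx 0.013889$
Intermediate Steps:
$d{\left(b \right)} = 317$
$\frac{1}{d{\left(271 \right)} + n{\left(250,232 \right)}} = \frac{1}{317 - 245} = \frac{1}{72}$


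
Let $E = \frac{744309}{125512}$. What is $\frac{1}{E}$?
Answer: $\frac{125512}{744309} \approx 0.16863$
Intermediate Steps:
$E = \frac{744309}{125512}$ ($E = 744309 \cdot \frac{1}{125512} = \frac{744309}{125512} \approx 5.9302$)
$\frac{1}{E} = \frac{1}{\frac{744309}{125512}} = \frac{125512}{744309}$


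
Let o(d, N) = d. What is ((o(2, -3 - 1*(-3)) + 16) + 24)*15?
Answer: 630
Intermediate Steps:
((o(2, -3 - 1*(-3)) + 16) + 24)*15 = ((2 + 16) + 24)*15 = (18 + 24)*15 = 42*15 = 630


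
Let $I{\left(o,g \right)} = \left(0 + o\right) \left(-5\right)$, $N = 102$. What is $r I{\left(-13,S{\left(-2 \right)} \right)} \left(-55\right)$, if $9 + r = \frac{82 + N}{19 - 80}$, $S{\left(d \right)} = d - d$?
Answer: $\frac{2620475}{61} \approx 42959.0$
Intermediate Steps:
$S{\left(d \right)} = 0$
$r = - \frac{733}{61}$ ($r = -9 + \frac{82 + 102}{19 - 80} = -9 + \frac{184}{-61} = -9 + 184 \left(- \frac{1}{61}\right) = -9 - \frac{184}{61} = - \frac{733}{61} \approx -12.016$)
$I{\left(o,g \right)} = - 5 o$ ($I{\left(o,g \right)} = o \left(-5\right) = - 5 o$)
$r I{\left(-13,S{\left(-2 \right)} \right)} \left(-55\right) = - \frac{733 \left(\left(-5\right) \left(-13\right)\right)}{61} \left(-55\right) = \left(- \frac{733}{61}\right) 65 \left(-55\right) = \left(- \frac{47645}{61}\right) \left(-55\right) = \frac{2620475}{61}$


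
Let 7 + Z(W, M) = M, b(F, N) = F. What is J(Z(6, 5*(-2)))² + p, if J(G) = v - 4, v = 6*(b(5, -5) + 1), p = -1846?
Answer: -822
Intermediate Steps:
Z(W, M) = -7 + M
v = 36 (v = 6*(5 + 1) = 6*6 = 36)
J(G) = 32 (J(G) = 36 - 4 = 32)
J(Z(6, 5*(-2)))² + p = 32² - 1846 = 1024 - 1846 = -822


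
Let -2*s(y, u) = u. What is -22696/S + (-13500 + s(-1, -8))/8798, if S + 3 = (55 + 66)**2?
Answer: -99308464/32196281 ≈ -3.0845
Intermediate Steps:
s(y, u) = -u/2
S = 14638 (S = -3 + (55 + 66)**2 = -3 + 121**2 = -3 + 14641 = 14638)
-22696/S + (-13500 + s(-1, -8))/8798 = -22696/14638 + (-13500 - 1/2*(-8))/8798 = -22696*1/14638 + (-13500 + 4)*(1/8798) = -11348/7319 - 13496*1/8798 = -11348/7319 - 6748/4399 = -99308464/32196281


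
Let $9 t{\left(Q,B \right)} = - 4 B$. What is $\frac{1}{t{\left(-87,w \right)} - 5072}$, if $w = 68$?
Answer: $- \frac{9}{45920} \approx -0.00019599$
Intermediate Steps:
$t{\left(Q,B \right)} = - \frac{4 B}{9}$ ($t{\left(Q,B \right)} = \frac{\left(-4\right) B}{9} = - \frac{4 B}{9}$)
$\frac{1}{t{\left(-87,w \right)} - 5072} = \frac{1}{\left(- \frac{4}{9}\right) 68 - 5072} = \frac{1}{- \frac{272}{9} - 5072} = \frac{1}{- \frac{45920}{9}} = - \frac{9}{45920}$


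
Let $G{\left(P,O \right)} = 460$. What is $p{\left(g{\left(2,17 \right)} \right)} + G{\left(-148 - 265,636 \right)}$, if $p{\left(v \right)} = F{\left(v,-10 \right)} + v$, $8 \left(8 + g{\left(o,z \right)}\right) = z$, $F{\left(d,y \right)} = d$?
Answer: $\frac{1793}{4} \approx 448.25$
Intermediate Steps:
$g{\left(o,z \right)} = -8 + \frac{z}{8}$
$p{\left(v \right)} = 2 v$ ($p{\left(v \right)} = v + v = 2 v$)
$p{\left(g{\left(2,17 \right)} \right)} + G{\left(-148 - 265,636 \right)} = 2 \left(-8 + \frac{1}{8} \cdot 17\right) + 460 = 2 \left(-8 + \frac{17}{8}\right) + 460 = 2 \left(- \frac{47}{8}\right) + 460 = - \frac{47}{4} + 460 = \frac{1793}{4}$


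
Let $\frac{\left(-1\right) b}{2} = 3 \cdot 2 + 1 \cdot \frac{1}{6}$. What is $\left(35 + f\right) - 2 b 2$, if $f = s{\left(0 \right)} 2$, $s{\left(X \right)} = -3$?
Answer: $\frac{4292}{3} \approx 1430.7$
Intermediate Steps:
$b = - \frac{37}{3}$ ($b = - 2 \left(3 \cdot 2 + 1 \cdot \frac{1}{6}\right) = - 2 \left(6 + 1 \cdot \frac{1}{6}\right) = - 2 \left(6 + \frac{1}{6}\right) = \left(-2\right) \frac{37}{6} = - \frac{37}{3} \approx -12.333$)
$f = -6$ ($f = \left(-3\right) 2 = -6$)
$\left(35 + f\right) - 2 b 2 = \left(35 - 6\right) \left(-2\right) \left(- \frac{37}{3}\right) 2 = 29 \cdot \frac{74}{3} \cdot 2 = 29 \cdot \frac{148}{3} = \frac{4292}{3}$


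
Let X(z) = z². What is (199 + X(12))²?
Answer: 117649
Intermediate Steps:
(199 + X(12))² = (199 + 12²)² = (199 + 144)² = 343² = 117649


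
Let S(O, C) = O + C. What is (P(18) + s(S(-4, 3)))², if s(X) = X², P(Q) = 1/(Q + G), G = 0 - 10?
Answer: 81/64 ≈ 1.2656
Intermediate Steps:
S(O, C) = C + O
G = -10
P(Q) = 1/(-10 + Q) (P(Q) = 1/(Q - 10) = 1/(-10 + Q))
(P(18) + s(S(-4, 3)))² = (1/(-10 + 18) + (3 - 4)²)² = (1/8 + (-1)²)² = (⅛ + 1)² = (9/8)² = 81/64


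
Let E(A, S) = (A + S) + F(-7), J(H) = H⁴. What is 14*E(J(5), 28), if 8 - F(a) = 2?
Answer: 9226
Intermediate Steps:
F(a) = 6 (F(a) = 8 - 1*2 = 8 - 2 = 6)
E(A, S) = 6 + A + S (E(A, S) = (A + S) + 6 = 6 + A + S)
14*E(J(5), 28) = 14*(6 + 5⁴ + 28) = 14*(6 + 625 + 28) = 14*659 = 9226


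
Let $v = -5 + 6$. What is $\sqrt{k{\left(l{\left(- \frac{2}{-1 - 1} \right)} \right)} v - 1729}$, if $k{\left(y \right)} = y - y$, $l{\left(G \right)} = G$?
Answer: $i \sqrt{1729} \approx 41.581 i$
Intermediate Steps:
$k{\left(y \right)} = 0$
$v = 1$
$\sqrt{k{\left(l{\left(- \frac{2}{-1 - 1} \right)} \right)} v - 1729} = \sqrt{0 \cdot 1 - 1729} = \sqrt{0 - 1729} = \sqrt{-1729} = i \sqrt{1729}$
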